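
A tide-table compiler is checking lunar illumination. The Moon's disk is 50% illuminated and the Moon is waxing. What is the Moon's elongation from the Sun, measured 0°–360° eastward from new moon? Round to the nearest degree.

90°

Invert f = (1 − cos θ)/2 to get cos θ = 1 − 2(0.50) = 0.000, hence θ₀ = arccos 0.000 = 90.0°.
The Moon is waxing (0°–180°), so θ = 90.0° directly.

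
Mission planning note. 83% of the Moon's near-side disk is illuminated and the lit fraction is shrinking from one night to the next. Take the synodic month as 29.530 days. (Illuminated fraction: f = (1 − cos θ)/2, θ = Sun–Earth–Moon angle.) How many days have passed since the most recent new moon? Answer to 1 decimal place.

Invert f = (1 − cos θ)/2 to get cos θ = 1 − 2(0.83) = -0.660, hence θ₀ = arccos -0.660 = 131.3°.
Since the Moon is past full (waning), take the reflex angle: θ = 360° − 131.3° = 228.7°.
At 360°/29.530 d per day, 228.7° corresponds to 18.76 days.

18.8 days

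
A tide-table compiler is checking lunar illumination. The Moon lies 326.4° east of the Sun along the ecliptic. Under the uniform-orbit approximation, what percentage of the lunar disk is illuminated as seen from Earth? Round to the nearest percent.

Half-versine of 326.4°: (1 − 0.833)/2 = 0.084, i.e. 8%.

8%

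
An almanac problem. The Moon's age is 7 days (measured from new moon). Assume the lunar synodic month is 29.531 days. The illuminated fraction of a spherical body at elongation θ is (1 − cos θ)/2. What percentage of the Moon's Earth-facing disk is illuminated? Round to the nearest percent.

The Moon has covered 7/29.531 of its cycle, so θ ≈ 360° × 7/29.531 = 85.3°.
With cos θ = 0.081, the lit fraction is (1 − 0.081)/2 ≈ 0.459, so 46%.

46%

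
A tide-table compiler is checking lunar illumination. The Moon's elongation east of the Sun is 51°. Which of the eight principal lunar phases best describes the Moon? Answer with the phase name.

51° lies in the waxing crescent sector of the 8-phase cycle.

waxing crescent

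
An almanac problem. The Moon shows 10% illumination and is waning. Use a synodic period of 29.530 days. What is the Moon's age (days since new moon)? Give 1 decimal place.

26.5 days

Invert f = (1 − cos θ)/2 to get cos θ = 1 − 2(0.10) = 0.800, hence θ₀ = arccos 0.800 = 36.9°.
Waning ⇒ past full, so θ = 360° − 36.9° = 323.1°.
At 360°/29.530 d per day, 323.1° corresponds to 26.51 days.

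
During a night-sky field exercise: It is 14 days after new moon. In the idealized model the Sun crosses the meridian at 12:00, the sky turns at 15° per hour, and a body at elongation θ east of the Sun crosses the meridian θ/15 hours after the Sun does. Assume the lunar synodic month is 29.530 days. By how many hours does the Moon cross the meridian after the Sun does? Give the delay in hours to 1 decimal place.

The Moon has covered 14/29.530 of its cycle, so θ ≈ 360° × 14/29.530 = 170.7°.
The Moon trails the Sun by θ/15 = 170.7/15 ≈ 11.38 hours.
So the Moon crosses the meridian 11.38 h after the Sun.

11.4 h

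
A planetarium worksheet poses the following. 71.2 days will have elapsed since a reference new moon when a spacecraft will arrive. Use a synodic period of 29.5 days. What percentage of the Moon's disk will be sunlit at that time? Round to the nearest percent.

93%

71.2 d spans 2 complete synodic months (2 × 29.5 = 59.00 d) plus 12.20 d.
The Moon has covered 12.20/29.5 of its cycle, so θ ≈ 360° × 12.20/29.5 = 148.9°.
cos 148.9° = (-0.856), so f = (1 − (-0.856))/2 = 0.928, so 93%.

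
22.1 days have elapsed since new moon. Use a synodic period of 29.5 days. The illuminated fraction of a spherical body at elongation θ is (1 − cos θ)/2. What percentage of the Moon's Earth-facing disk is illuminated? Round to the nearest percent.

50%

The Moon has covered 22.1/29.5 of its cycle, so θ ≈ 360° × 22.1/29.5 = 269.7°.
cos 269.7° = (-0.005), so f = (1 − (-0.005))/2 = 0.503, so 50%.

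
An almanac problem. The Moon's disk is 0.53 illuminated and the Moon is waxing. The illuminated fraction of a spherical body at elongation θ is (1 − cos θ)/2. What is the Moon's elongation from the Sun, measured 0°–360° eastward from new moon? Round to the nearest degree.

From f = (1 − cos θ)/2: cos θ = 1 − 2×0.53 = -0.060; arccos → 93.4°.
The Moon is waxing (0°–180°), so θ = 93.4° directly.

93°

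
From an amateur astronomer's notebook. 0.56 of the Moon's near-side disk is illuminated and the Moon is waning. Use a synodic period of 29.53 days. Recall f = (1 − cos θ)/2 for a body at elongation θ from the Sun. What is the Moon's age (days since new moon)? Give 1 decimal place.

From f = (1 − cos θ)/2: cos θ = 1 − 2×0.56 = -0.120; arccos → 96.9°.
Since the Moon is past full (waning), take the reflex angle: θ = 360° − 96.9° = 263.1°.
Age = 29.53 × 263.1°/360° ≈ 21.58 days.

21.6 days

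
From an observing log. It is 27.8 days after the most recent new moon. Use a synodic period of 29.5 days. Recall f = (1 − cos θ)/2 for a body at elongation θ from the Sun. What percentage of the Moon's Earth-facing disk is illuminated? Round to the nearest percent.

3%

Phase angle: θ = 360°·(27.8 d)/(29.5 d) = 339.3°.
cos 339.3° = 0.935, so f = (1 − 0.935)/2 = 0.032, so 3%.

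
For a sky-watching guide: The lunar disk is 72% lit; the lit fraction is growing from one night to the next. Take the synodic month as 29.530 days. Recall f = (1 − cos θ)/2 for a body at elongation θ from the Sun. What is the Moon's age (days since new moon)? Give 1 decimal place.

9.5 days

From f = (1 − cos θ)/2: cos θ = 1 − 2×0.72 = -0.440; arccos → 116.1°.
The Moon is waxing (0°–180°), so θ = 116.1° directly.
At 360°/29.530 d per day, 116.1° corresponds to 9.52 days.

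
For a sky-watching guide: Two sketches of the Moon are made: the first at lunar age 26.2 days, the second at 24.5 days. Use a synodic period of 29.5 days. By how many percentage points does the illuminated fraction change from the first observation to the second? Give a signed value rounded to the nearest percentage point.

+14 pp

First observation: θ = 360°·26.2/29.5 = 319.7°, so f = 0.119.
Second observation: θ = 299.0°, f = 0.258.
Δf = 0.258 − 0.119 = +0.139, i.e. +14 pp.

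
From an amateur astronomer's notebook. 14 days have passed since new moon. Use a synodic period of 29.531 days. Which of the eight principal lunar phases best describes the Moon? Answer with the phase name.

full moon

At 14/29.531 of the cycle, θ ≈ 171° — the full moon range.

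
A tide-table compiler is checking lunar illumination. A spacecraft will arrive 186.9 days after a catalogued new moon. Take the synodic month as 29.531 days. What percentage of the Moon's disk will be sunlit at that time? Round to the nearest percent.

74%

186.9 d spans 6 complete synodic months (6 × 29.531 = 177.19 d) plus 9.71 d.
Phase angle: θ = 360°·(9.71 d)/(29.531 d) = 118.4°.
cos 118.4° = (-0.476), so f = (1 − (-0.476))/2 = 0.738, so 74%.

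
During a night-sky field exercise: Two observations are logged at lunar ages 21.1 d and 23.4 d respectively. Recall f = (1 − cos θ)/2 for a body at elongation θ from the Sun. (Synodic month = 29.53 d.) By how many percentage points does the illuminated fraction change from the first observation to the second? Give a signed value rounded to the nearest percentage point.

θ₁ = 360° × 21.1/29.53 = 257.2°, f₁ = (1 − cos θ₁)/2 = 0.611.
θ₂ = 360° × 23.4/29.53 = 285.3°, f₂ = (1 − cos θ₂)/2 = 0.368.
Change = f₂ − f₁ = -0.242 → -24 percentage points.

-24 percentage points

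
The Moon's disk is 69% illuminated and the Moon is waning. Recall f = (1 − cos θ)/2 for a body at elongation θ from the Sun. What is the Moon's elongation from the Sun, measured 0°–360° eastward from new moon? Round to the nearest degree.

248°

From f = (1 − cos θ)/2: cos θ = 1 − 2×0.69 = -0.380; arccos → 112.3°.
Since the Moon is past full (waning), take the reflex angle: θ = 360° − 112.3° = 247.7°.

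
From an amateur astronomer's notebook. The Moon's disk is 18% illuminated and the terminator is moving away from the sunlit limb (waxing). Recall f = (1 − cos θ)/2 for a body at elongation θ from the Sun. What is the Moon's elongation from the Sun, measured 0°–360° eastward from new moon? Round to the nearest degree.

50°

cos θ = 1 − 2f = 0.640, giving a principal value of 50.2°.
Before full moon the principal value applies: θ = 50.2°.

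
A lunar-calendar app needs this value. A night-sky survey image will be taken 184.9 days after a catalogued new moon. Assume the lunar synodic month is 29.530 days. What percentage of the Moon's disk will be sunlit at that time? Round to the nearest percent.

184.9/29.530 = 6.261 lunations, so 6 complete cycles and 7.72 d into the next.
Elongation θ = 360° × 7.72/29.530 ≈ 94.1°.
cos 94.1° = (-0.072), so f = (1 − (-0.072))/2 = 0.536, so 54%.

54%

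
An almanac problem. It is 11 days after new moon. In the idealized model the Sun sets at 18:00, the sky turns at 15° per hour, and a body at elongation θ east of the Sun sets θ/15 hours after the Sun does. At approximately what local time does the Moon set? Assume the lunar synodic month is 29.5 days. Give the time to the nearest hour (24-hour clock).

03:00

The Moon has covered 11/29.5 of its cycle, so θ ≈ 360° × 11/29.5 = 134.2°.
At 15° of sky rotation per hour, 134.2° corresponds to a 8.95 h lag.
18:00 + 8.95 h ≈ 02:57 → 03:00 to the nearest hour.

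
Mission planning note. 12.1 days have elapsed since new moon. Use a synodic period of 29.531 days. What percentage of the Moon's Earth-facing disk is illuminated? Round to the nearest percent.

Phase angle: θ = 360°·(12.1 d)/(29.531 d) = 147.5°.
cos 147.5° = (-0.843), so f = (1 − (-0.843))/2 = 0.922, so 92%.

92%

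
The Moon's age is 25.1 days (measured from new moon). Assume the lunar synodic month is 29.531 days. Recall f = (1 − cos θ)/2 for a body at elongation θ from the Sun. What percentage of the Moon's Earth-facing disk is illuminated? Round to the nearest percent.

21%

Elongation θ = 360° × 25.1/29.531 ≈ 306.0°.
Illuminated fraction = (1 − cos 306.0°)/2 = (1 − 0.588)/2 ≈ 0.206, so 21%.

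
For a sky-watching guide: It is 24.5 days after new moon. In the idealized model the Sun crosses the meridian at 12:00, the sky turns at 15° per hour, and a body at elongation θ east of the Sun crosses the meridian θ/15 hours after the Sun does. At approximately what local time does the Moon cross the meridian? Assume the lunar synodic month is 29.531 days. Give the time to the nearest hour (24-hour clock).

Elongation θ = 360° × 24.5/29.531 ≈ 298.7°.
The Moon trails the Sun by θ/15 = 298.7/15 ≈ 19.91 hours.
12:00 + 19.91 h ≈ 07:55 → 08:00 to the nearest hour.

08:00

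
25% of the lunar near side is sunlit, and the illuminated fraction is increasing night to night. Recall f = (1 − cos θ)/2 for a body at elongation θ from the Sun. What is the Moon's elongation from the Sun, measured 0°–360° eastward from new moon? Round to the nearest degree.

cos θ = 1 − 2f = 0.500, giving a principal value of 60.0°.
Waxing ⇒ before full, so θ = 60.0°.

60°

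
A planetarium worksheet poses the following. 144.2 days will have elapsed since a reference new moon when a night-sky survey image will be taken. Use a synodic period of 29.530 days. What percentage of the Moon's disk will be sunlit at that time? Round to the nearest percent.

144.2/29.530 = 4.883 lunations, so 4 complete cycles and 26.08 d into the next.
Phase angle: θ = 360°·(26.08 d)/(29.530 d) = 317.9°.
With cos θ = 0.742, the lit fraction is (1 − 0.742)/2 ≈ 0.129, so 13%.

13%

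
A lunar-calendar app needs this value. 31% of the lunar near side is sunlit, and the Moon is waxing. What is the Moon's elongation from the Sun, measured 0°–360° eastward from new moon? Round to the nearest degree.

68°

Invert f = (1 − cos θ)/2 to get cos θ = 1 − 2(0.31) = 0.380, hence θ₀ = arccos 0.380 = 67.7°.
Waxing ⇒ before full, so θ = 67.7°.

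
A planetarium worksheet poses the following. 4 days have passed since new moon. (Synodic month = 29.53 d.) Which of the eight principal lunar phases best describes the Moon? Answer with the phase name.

At 4/29.53 of the cycle, θ ≈ 49° — the waxing crescent range.

waxing crescent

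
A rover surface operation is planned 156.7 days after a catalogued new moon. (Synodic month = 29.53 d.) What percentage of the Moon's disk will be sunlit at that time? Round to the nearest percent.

67%

Reduce mod P: 156.7 − 5×29.53 = 9.05 d into the current lunation.
Elongation θ = 360° × 9.05/29.53 ≈ 110.3°.
Illuminated fraction = (1 − cos 110.3°)/2 = (1 − (-0.347))/2 ≈ 0.674, so 67%.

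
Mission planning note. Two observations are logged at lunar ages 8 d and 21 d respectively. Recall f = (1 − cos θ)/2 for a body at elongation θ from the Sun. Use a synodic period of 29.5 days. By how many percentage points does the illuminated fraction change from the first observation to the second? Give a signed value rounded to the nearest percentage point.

First observation: θ = 360°·8/29.5 = 97.6°, so f = 0.566.
Second observation: θ = 256.3°, f = 0.619.
Δf = 0.619 − 0.566 = +0.052, i.e. +5 pp.

+5 pp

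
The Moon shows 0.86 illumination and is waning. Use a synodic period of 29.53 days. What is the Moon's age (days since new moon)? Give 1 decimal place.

18.4 days

Invert f = (1 − cos θ)/2 to get cos θ = 1 − 2(0.86) = -0.720, hence θ₀ = arccos -0.720 = 136.1°.
A waning Moon lies in 180°–360°, so θ = 360° − 136.1° = 223.9°.
Age = 29.53 × 223.9°/360° ≈ 18.37 days.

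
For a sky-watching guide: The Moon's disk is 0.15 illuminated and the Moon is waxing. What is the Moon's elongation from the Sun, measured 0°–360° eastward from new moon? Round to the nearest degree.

cos θ = 1 − 2f = 0.700, giving a principal value of 45.6°.
Before full moon the principal value applies: θ = 45.6°.

46°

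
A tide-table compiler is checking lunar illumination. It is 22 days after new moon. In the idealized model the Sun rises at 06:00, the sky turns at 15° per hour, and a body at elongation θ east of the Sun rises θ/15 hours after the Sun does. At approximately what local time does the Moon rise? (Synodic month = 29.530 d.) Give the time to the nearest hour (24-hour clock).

The Moon has covered 22/29.530 of its cycle, so θ ≈ 360° × 22/29.530 = 268.2°.
The Moon trails the Sun by θ/15 = 268.2/15 ≈ 17.88 hours.
06:00 + 17.88 h ≈ 23:53 → 00:00 to the nearest hour.

00:00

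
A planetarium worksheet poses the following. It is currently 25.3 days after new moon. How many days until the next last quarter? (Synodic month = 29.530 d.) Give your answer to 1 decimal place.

26.4 days

Last quarter occurs at elongation 270°, i.e. at age 29.530 × 270/360 = 22.148 d.
This lunation's last quarter (22.148 d) has passed, so add one period: 51.678 − 25.3 = 26.378 days.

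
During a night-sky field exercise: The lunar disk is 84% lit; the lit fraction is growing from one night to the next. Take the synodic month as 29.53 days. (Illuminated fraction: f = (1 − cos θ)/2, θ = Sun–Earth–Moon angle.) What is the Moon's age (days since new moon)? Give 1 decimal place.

cos θ = 1 − 2f = -0.680, giving a principal value of 132.8°.
The Moon is waxing (0°–180°), so θ = 132.8° directly.
At 360°/29.53 d per day, 132.8° corresponds to 10.90 days.

10.9 days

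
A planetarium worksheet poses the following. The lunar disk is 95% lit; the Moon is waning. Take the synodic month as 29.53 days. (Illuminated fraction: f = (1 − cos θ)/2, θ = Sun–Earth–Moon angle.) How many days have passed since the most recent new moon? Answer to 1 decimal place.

Invert f = (1 − cos θ)/2 to get cos θ = 1 − 2(0.95) = -0.900, hence θ₀ = arccos -0.900 = 154.2°.
A waning Moon lies in 180°–360°, so θ = 360° − 154.2° = 205.8°.
Age = 29.53 × 205.8°/360° ≈ 16.88 days.

16.9 days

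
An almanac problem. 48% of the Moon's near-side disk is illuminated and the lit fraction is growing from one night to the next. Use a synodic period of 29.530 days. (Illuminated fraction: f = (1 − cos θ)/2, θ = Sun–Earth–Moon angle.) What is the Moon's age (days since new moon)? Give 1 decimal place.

7.2 days

From f = (1 − cos θ)/2: cos θ = 1 − 2×0.48 = 0.040; arccos → 87.7°.
Waxing ⇒ before full, so θ = 87.7°.
That fraction of the synodic month is 87.7/360 × 29.530 d ≈ 7.19 d.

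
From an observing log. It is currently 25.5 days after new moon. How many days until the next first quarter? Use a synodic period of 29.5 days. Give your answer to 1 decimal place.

11.4 days

First quarter is 0.25 of the way through the cycle: age 0.25 × 29.5 = 7.375 d.
This lunation's first quarter (7.375 d) has passed, so add one period: 36.875 − 25.5 = 11.375 days.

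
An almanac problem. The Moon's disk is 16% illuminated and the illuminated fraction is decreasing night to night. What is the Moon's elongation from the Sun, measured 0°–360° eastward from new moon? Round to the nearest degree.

313°

Invert f = (1 − cos θ)/2 to get cos θ = 1 − 2(0.16) = 0.680, hence θ₀ = arccos 0.680 = 47.2°.
Waning ⇒ past full, so θ = 360° − 47.2° = 312.8°.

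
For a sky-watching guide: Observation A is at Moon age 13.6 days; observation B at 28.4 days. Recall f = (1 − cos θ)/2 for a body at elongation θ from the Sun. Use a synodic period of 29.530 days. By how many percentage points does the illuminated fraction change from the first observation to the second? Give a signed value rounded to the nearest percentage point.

-97 pp

First observation: θ = 360°·13.6/29.530 = 165.8°, so f = 0.985.
Second observation: θ = 346.2°, f = 0.014.
Δf = 0.014 − 0.985 = -0.970, i.e. -97 pp.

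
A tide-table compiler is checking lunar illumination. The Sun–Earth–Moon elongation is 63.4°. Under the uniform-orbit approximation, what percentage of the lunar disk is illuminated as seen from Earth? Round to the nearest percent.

28%

cos 63.4° = 0.448, so f = (1 − 0.448)/2 = 0.276, i.e. 28%.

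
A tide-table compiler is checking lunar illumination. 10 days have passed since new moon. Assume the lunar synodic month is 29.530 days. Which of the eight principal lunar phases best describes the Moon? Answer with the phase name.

waxing gibbous

θ ≈ 360° × 10/29.530 = 122°, which falls in the waxing gibbous sector.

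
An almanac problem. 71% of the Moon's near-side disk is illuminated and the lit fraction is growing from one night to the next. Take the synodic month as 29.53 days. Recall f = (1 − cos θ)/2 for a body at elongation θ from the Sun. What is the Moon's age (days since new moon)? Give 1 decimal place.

9.4 days

From f = (1 − cos θ)/2: cos θ = 1 − 2×0.71 = -0.420; arccos → 114.8°.
Before full moon the principal value applies: θ = 114.8°.
At 360°/29.53 d per day, 114.8° corresponds to 9.42 days.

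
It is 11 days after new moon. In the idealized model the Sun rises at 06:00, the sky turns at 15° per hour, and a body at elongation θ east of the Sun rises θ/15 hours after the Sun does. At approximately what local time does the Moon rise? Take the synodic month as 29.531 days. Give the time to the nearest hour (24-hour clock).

15:00

The Moon has covered 11/29.531 of its cycle, so θ ≈ 360° × 11/29.531 = 134.1°.
The Moon trails the Sun by θ/15 = 134.1/15 ≈ 8.94 hours.
06:00 + 8.94 h ≈ 14:56 → 15:00 to the nearest hour.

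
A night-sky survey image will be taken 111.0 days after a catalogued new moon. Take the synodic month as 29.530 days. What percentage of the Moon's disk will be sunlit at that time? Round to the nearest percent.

111.0 d spans 3 complete synodic months (3 × 29.530 = 88.59 d) plus 22.41 d.
Elongation θ = 360° × 22.41/29.530 ≈ 273.2°.
With cos θ = 0.056, the lit fraction is (1 − 0.056)/2 ≈ 0.472, so 47%.

47%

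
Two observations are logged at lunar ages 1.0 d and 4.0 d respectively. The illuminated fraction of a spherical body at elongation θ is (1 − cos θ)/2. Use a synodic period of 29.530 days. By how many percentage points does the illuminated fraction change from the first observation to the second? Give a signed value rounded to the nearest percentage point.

+16 percentage points

θ₁ = 360° × 1.0/29.530 = 12.2°, f₁ = (1 − cos θ₁)/2 = 0.011.
θ₂ = 360° × 4.0/29.530 = 48.8°, f₂ = (1 − cos θ₂)/2 = 0.170.
Change = f₂ − f₁ = +0.159 → +16 percentage points.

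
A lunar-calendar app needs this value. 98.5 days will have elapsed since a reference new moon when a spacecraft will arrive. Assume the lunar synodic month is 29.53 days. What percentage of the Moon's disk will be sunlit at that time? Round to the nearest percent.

98.5 d spans 3 complete synodic months (3 × 29.53 = 88.59 d) plus 9.91 d.
Elongation θ = 360° × 9.91/29.53 ≈ 120.8°.
With cos θ = (-0.512), the lit fraction is (1 − (-0.512))/2 ≈ 0.756, so 76%.

76%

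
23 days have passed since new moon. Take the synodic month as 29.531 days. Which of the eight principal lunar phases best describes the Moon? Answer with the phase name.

θ ≈ 360° × 23/29.531 = 280°, which falls in the last quarter sector.

last quarter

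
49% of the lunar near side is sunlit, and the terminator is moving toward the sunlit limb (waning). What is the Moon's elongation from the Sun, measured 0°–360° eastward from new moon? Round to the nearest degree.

cos θ = 1 − 2f = 0.020, giving a principal value of 88.9°.
Since the Moon is past full (waning), take the reflex angle: θ = 360° − 88.9° = 271.1°.

271°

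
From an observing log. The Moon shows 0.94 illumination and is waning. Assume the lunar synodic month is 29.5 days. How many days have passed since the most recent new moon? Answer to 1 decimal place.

17.1 days

cos θ = 1 − 2f = -0.880, giving a principal value of 151.6°.
Since the Moon is past full (waning), take the reflex angle: θ = 360° − 151.6° = 208.4°.
Age = 29.5 × 208.4°/360° ≈ 17.07 days.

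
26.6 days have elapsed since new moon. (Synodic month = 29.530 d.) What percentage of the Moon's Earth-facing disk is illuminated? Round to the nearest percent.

Elongation θ = 360° × 26.6/29.530 ≈ 324.3°.
Illuminated fraction = (1 − cos 324.3°)/2 = (1 − 0.812)/2 ≈ 0.094, so 9%.

9%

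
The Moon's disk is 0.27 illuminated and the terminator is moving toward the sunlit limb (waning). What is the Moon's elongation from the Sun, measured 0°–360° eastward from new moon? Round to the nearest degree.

From f = (1 − cos θ)/2: cos θ = 1 − 2×0.27 = 0.460; arccos → 62.6°.
A waning Moon lies in 180°–360°, so θ = 360° − 62.6° = 297.4°.

297°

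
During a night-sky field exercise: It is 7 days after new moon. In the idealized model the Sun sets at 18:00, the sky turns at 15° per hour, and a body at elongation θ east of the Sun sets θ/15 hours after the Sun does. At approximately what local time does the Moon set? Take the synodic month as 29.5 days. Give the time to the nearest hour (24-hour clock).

The Moon has covered 7/29.5 of its cycle, so θ ≈ 360° × 7/29.5 = 85.4°.
Delay after the Sun = 85.4° / (15°/h) ≈ 5.69 h.
18:00 + 5.69 h ≈ 23:42 → 00:00 to the nearest hour.

00:00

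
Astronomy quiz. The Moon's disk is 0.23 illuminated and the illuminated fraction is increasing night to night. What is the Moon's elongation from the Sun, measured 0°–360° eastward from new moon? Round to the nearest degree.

Invert f = (1 − cos θ)/2 to get cos θ = 1 − 2(0.23) = 0.540, hence θ₀ = arccos 0.540 = 57.3°.
Waxing ⇒ before full, so θ = 57.3°.

57°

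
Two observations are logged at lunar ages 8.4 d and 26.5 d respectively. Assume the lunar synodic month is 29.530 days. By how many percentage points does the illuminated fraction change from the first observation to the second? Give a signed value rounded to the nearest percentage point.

-51 pp

θ₁ = 360° × 8.4/29.530 = 102.4°, f₁ = (1 − cos θ₁)/2 = 0.607.
θ₂ = 360° × 26.5/29.530 = 323.1°, f₂ = (1 − cos θ₂)/2 = 0.100.
Change = f₂ − f₁ = -0.507 → -51 percentage points.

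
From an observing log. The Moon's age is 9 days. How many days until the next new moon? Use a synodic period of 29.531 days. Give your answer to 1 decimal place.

20.5 days

One full lunation from the last new moon is 29.531 d; remaining = 29.531 − 9 = 20.531 d.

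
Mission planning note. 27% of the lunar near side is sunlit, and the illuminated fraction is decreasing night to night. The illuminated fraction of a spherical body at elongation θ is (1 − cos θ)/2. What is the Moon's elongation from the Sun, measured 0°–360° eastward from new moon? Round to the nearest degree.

297°

cos θ = 1 − 2f = 0.460, giving a principal value of 62.6°.
Waning ⇒ past full, so θ = 360° − 62.6° = 297.4°.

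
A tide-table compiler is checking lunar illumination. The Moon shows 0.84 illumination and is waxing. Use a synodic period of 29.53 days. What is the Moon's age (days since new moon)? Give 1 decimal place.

cos θ = 1 − 2f = -0.680, giving a principal value of 132.8°.
Before full moon the principal value applies: θ = 132.8°.
Age = 29.53 × 132.8°/360° ≈ 10.90 days.

10.9 days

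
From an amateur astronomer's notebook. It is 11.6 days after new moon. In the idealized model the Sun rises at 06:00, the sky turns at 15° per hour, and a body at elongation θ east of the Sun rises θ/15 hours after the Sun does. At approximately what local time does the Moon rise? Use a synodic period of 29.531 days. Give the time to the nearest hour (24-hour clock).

15:00

Phase angle: θ = 360°·(11.6 d)/(29.531 d) = 141.4°.
The Moon trails the Sun by θ/15 = 141.4/15 ≈ 9.43 hours.
06:00 + 9.43 h ≈ 15:26 → 15:00 to the nearest hour.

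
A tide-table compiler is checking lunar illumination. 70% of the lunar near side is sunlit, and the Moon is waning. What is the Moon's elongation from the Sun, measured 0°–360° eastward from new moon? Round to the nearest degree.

246°

From f = (1 − cos θ)/2: cos θ = 1 − 2×0.70 = -0.400; arccos → 113.6°.
A waning Moon lies in 180°–360°, so θ = 360° − 113.6° = 246.4°.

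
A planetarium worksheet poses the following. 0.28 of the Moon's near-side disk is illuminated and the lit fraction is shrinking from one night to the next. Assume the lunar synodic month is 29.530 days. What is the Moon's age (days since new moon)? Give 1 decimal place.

From f = (1 − cos θ)/2: cos θ = 1 − 2×0.28 = 0.440; arccos → 63.9°.
Waning ⇒ past full, so θ = 360° − 63.9° = 296.1°.
At 360°/29.530 d per day, 296.1° corresponds to 24.29 days.

24.3 days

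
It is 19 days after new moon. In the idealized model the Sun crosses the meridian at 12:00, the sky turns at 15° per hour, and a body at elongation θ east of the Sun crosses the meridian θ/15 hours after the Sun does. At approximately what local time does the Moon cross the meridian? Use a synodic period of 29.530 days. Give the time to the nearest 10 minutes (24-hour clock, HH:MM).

03:30

The Moon has covered 19/29.530 of its cycle, so θ ≈ 360° × 19/29.530 = 231.6°.
Delay after the Sun = 231.6° / (15°/h) ≈ 15.44 h.
12:00 + 15.442 h ≈ 03:27 → 03:30 to the nearest ten minutes.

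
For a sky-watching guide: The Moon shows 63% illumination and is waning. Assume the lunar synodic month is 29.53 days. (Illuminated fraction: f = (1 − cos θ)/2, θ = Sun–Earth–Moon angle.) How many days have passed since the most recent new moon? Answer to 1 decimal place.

cos θ = 1 − 2f = -0.260, giving a principal value of 105.1°.
Since the Moon is past full (waning), take the reflex angle: θ = 360° − 105.1° = 254.9°.
At 360°/29.53 d per day, 254.9° corresponds to 20.91 days.

20.9 days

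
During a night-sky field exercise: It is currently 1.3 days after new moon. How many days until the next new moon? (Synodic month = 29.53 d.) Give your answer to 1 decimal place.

One full lunation from the last new moon is 29.53 d; remaining = 29.53 − 1.3 = 28.230 d.

28.2 days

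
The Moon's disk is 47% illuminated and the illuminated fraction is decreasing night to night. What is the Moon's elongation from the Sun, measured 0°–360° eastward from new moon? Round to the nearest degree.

273°

cos θ = 1 − 2f = 0.060, giving a principal value of 86.6°.
Since the Moon is past full (waning), take the reflex angle: θ = 360° − 86.6° = 273.4°.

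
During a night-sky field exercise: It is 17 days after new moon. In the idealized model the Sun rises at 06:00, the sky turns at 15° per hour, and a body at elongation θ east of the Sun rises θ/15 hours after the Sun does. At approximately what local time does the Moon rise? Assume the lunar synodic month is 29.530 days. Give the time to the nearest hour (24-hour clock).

Elongation θ = 360° × 17/29.530 ≈ 207.2°.
At 15° of sky rotation per hour, 207.2° corresponds to a 13.82 h lag.
06:00 + 13.82 h ≈ 19:49 → 20:00 to the nearest hour.

20:00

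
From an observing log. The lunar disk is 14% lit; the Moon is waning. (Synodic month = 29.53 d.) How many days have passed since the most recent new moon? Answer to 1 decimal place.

25.9 days

From f = (1 − cos θ)/2: cos θ = 1 − 2×0.14 = 0.720; arccos → 43.9°.
A waning Moon lies in 180°–360°, so θ = 360° − 43.9° = 316.1°.
That fraction of the synodic month is 316.1/360 × 29.53 d ≈ 25.93 d.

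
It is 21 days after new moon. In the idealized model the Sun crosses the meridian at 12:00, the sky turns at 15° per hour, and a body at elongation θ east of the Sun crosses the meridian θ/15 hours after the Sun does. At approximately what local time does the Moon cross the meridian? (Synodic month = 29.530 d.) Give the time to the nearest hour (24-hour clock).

05:00

Elongation θ = 360° × 21/29.530 ≈ 256.0°.
Delay after the Sun = 256.0° / (15°/h) ≈ 17.07 h.
12:00 + 17.07 h ≈ 05:04 → 05:00 to the nearest hour.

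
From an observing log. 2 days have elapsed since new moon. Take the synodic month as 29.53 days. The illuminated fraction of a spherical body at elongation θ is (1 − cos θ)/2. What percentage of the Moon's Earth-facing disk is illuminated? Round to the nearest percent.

The Moon has covered 2/29.53 of its cycle, so θ ≈ 360° × 2/29.53 = 24.4°.
With cos θ = 0.911, the lit fraction is (1 − 0.911)/2 ≈ 0.045, so 4%.

4%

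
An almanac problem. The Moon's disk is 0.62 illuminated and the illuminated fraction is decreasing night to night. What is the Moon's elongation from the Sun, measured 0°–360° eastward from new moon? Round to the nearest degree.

cos θ = 1 − 2f = -0.240, giving a principal value of 103.9°.
Waning ⇒ past full, so θ = 360° − 103.9° = 256.1°.

256°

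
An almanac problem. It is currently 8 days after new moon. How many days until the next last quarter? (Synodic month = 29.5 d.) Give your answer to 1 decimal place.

Last quarter occurs at elongation 270°, i.e. at age 29.5 × 270/360 = 22.125 d.
So 14.125 days remain (22.125 − 8).

14.1 days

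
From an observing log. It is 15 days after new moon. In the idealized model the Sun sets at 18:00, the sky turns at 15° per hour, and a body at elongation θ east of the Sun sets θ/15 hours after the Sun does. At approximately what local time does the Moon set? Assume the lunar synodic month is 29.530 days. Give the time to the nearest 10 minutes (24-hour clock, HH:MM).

The Moon has covered 15/29.530 of its cycle, so θ ≈ 360° × 15/29.530 = 182.9°.
Delay after the Sun = 182.9° / (15°/h) ≈ 12.19 h.
18:00 + 12.191 h ≈ 06:11 → 06:10 to the nearest ten minutes.

06:10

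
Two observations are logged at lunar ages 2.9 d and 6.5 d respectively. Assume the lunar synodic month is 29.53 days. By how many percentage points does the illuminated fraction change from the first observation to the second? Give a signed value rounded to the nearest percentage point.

θ₁ = 360° × 2.9/29.53 = 35.4°, f₁ = (1 − cos θ₁)/2 = 0.092.
θ₂ = 360° × 6.5/29.53 = 79.2°, f₂ = (1 − cos θ₂)/2 = 0.407.
Change = f₂ − f₁ = +0.314 → +31 percentage points.

+31 pp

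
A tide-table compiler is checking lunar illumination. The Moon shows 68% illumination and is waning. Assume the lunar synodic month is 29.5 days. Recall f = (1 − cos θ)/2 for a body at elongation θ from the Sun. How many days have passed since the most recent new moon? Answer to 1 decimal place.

20.4 days

From f = (1 − cos θ)/2: cos θ = 1 − 2×0.68 = -0.360; arccos → 111.1°.
A waning Moon lies in 180°–360°, so θ = 360° − 111.1° = 248.9°.
At 360°/29.5 d per day, 248.9° corresponds to 20.40 days.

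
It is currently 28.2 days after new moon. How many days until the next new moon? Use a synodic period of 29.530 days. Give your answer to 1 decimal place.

The next new moon completes the synodic month: 29.530 − 28.2 = 1.330 days.

1.3 days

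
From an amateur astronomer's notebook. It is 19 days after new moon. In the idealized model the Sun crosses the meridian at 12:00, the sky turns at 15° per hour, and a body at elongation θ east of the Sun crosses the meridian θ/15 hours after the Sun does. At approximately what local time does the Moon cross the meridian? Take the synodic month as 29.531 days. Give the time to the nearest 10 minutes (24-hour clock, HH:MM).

03:30

Phase angle: θ = 360°·(19 d)/(29.531 d) = 231.6°.
At 15° of sky rotation per hour, 231.6° corresponds to a 15.44 h lag.
12:00 + 15.441 h ≈ 03:26 → 03:30 to the nearest ten minutes.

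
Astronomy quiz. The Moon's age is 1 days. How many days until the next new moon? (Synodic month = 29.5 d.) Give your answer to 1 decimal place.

28.5 days

One full lunation from the last new moon is 29.5 d; remaining = 29.5 − 1 = 28.500 d.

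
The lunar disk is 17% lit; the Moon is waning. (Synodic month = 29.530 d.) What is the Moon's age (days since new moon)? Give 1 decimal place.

25.5 days

cos θ = 1 − 2f = 0.660, giving a principal value of 48.7°.
Since the Moon is past full (waning), take the reflex angle: θ = 360° − 48.7° = 311.3°.
Age = 29.530 × 311.3°/360° ≈ 25.54 days.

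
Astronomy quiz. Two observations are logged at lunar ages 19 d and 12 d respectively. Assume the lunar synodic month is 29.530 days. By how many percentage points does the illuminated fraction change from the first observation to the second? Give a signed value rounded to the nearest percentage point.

θ₁ = 360° × 19/29.530 = 231.6°, f₁ = (1 − cos θ₁)/2 = 0.810.
θ₂ = 360° × 12/29.530 = 146.3°, f₂ = (1 − cos θ₂)/2 = 0.916.
Change = f₂ − f₁ = +0.106 → +11 percentage points.

+11 percentage points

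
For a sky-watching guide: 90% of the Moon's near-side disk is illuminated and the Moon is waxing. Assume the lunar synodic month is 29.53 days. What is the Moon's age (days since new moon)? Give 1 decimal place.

cos θ = 1 − 2f = -0.800, giving a principal value of 143.1°.
Before full moon the principal value applies: θ = 143.1°.
Age = 29.53 × 143.1°/360° ≈ 11.74 days.

11.7 days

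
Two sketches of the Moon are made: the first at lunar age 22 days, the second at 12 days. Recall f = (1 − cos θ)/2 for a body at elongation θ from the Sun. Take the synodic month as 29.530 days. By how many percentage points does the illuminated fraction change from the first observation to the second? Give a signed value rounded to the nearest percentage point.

+40 percentage points

First observation: θ = 360°·22/29.530 = 268.2°, so f = 0.516.
Second observation: θ = 146.3°, f = 0.916.
Δf = 0.916 − 0.516 = +0.400, i.e. +40 pp.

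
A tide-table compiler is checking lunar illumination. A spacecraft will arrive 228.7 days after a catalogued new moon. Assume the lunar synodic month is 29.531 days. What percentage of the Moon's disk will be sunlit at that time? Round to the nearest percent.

52%

228.7/29.531 = 7.744 lunations, so 7 complete cycles and 21.98 d into the next.
The Moon has covered 21.98/29.531 of its cycle, so θ ≈ 360° × 21.98/29.531 = 268.0°.
Illuminated fraction = (1 − cos 268.0°)/2 = (1 − (-0.035))/2 ≈ 0.518, so 52%.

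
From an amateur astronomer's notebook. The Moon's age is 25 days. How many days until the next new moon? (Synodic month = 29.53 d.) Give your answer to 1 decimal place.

The next new moon completes the synodic month: 29.53 − 25 = 4.530 days.

4.5 days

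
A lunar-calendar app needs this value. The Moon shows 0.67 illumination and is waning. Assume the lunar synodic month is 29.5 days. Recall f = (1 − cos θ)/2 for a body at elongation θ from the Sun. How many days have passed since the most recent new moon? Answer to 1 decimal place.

From f = (1 − cos θ)/2: cos θ = 1 − 2×0.67 = -0.340; arccos → 109.9°.
Since the Moon is past full (waning), take the reflex angle: θ = 360° − 109.9° = 250.1°.
That fraction of the synodic month is 250.1/360 × 29.5 d ≈ 20.50 d.

20.5 days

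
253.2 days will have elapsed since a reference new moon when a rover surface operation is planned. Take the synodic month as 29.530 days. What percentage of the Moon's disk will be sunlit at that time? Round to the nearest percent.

253.2 d spans 8 complete synodic months (8 × 29.530 = 236.24 d) plus 16.96 d.
The Moon has covered 16.96/29.530 of its cycle, so θ ≈ 360° × 16.96/29.530 = 206.8°.
cos 206.8° = (-0.893), so f = (1 − (-0.893))/2 = 0.946, so 95%.

95%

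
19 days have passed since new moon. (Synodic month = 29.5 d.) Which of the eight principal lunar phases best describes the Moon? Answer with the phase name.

At 19/29.5 of the cycle, θ ≈ 232° — the waning gibbous range.

waning gibbous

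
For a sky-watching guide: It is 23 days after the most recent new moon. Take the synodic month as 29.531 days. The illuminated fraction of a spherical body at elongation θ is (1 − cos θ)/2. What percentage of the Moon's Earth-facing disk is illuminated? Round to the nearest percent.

Elongation θ = 360° × 23/29.531 ≈ 280.4°.
With cos θ = 0.180, the lit fraction is (1 − 0.180)/2 ≈ 0.410, so 41%.

41%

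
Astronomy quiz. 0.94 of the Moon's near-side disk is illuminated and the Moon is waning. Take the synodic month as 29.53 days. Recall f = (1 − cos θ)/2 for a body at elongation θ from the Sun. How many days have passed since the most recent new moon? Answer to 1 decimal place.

17.1 days

Invert f = (1 − cos θ)/2 to get cos θ = 1 − 2(0.94) = -0.880, hence θ₀ = arccos -0.880 = 151.6°.
A waning Moon lies in 180°–360°, so θ = 360° − 151.6° = 208.4°.
Age = 29.53 × 208.4°/360° ≈ 17.09 days.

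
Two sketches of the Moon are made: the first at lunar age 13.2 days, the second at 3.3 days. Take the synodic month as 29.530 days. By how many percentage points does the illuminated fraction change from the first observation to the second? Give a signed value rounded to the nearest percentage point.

-85 pp

θ₁ = 360° × 13.2/29.530 = 160.9°, f₁ = (1 − cos θ₁)/2 = 0.973.
θ₂ = 360° × 3.3/29.530 = 40.2°, f₂ = (1 − cos θ₂)/2 = 0.118.
Change = f₂ − f₁ = -0.854 → -85 percentage points.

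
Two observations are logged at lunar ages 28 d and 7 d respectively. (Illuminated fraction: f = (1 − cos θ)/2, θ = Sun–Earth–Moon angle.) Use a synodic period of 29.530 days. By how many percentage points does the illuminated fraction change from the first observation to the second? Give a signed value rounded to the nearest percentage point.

θ₁ = 360° × 28/29.530 = 341.3°, f₁ = (1 − cos θ₁)/2 = 0.026.
θ₂ = 360° × 7/29.530 = 85.3°, f₂ = (1 − cos θ₂)/2 = 0.459.
Change = f₂ − f₁ = +0.433 → +43 percentage points.

+43 percentage points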